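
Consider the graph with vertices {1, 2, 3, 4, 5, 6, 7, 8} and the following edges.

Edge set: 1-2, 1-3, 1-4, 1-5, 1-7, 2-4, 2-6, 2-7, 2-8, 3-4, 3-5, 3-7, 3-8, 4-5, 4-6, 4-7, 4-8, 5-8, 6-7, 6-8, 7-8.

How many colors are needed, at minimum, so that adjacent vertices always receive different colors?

2, 4, 6, 7, 8 are mutually adjacent (a clique of size 5), so at least 5 colors are needed.
5 colors suffice: color a → {4}; color b → {5, 7}; color c → {1, 8}; color d → {2, 3}; color e → {6}. No two adjacent vertices share a color.

5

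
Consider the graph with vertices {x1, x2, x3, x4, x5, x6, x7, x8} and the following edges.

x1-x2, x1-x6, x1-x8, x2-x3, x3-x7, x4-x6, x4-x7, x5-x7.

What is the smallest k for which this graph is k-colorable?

2

x4 and x6 are adjacent, so at least 2 colors are needed.
2 colors suffice: color red → {x1, x3, x4, x5}; color blue → {x2, x6, x7, x8}. Each edge has distinct colors on its endpoints.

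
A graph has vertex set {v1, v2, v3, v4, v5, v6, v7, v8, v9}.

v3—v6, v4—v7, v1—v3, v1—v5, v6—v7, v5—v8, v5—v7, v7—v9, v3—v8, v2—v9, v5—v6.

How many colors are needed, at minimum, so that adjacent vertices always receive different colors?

3

v5, v6, v7 form a triangle, so at least 3 colors are needed.
A valid assignment using 3 colors: v1=2, v2=2, v3=1, v4=1, v5=1, v6=3, v7=2, v8=2, v9=1. Each edge has distinct colors on its endpoints.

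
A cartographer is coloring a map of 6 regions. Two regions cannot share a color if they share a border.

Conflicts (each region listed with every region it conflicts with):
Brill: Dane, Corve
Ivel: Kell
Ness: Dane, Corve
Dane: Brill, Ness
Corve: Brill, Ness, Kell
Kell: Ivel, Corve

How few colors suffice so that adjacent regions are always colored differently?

Ness and Corve conflict, so at least 2 colors are needed.
One proper 2-coloring: Brill=2, Ivel=1, Ness=2, Dane=1, Corve=1, Kell=2. Every pair that conflicts lands in different colors.

2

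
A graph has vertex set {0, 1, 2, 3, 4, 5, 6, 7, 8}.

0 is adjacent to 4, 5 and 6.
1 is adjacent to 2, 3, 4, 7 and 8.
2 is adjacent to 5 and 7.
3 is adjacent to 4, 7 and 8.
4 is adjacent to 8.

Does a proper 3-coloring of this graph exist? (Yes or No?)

1, 3, 4, 8 are pairwise adjacent (a clique of size 4), so at least 4 colors are needed.
So 3 colors are not enough.

No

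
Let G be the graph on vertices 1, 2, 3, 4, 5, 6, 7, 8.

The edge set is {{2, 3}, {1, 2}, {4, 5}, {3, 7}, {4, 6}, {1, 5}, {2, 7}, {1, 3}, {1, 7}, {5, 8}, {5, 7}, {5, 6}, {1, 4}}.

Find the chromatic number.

4

1, 2, 3, 7 are pairwise adjacent (a clique of size 4), so at least 4 colors are needed.
A valid assignment using 4 colors: 1=blue, 2=red, 3=yellow, 4=green, 5=red, 6=blue, 7=green, 8=blue. No two adjacent vertices share a color.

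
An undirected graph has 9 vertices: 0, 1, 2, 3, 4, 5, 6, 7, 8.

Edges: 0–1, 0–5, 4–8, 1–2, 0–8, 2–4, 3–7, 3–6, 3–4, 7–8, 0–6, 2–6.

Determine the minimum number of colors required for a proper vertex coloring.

The cycle 8-4-2-1-0-8 has odd length 5, so it cannot be 2-colored; at least 3 colors are needed.
3 colors suffice: color red → {0, 2, 3}; color blue → {1, 4, 5, 6, 7}; color green → {8}. No two adjacent vertices share a color.

3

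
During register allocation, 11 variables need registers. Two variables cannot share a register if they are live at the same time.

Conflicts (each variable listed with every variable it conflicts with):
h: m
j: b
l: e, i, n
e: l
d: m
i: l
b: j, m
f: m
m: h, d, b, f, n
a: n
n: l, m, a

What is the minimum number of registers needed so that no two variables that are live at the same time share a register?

m and n conflict, so at least 2 registers are needed.
2 registers suffice: h=2, j=1, l=1, e=2, d=2, i=2, b=2, f=2, m=1, a=1, n=2. No two conflicting variables share a register.

2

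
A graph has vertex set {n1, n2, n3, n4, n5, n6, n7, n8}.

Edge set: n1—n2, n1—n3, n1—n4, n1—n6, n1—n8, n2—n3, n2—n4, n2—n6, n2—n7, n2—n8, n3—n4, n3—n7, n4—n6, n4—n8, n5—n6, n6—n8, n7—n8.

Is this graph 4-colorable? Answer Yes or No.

n1, n2, n4, n6, n8 are mutually adjacent (a clique of size 5), so at least 5 colors are needed.
So 4 colors are not enough.

No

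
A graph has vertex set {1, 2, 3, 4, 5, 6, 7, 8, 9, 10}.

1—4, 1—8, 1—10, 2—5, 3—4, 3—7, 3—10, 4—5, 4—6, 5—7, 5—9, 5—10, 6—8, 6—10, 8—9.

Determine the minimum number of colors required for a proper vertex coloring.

The cycle 8-1-4-5-9-8 has odd length 5, so it cannot be 2-colored; at least 3 colors are needed.
3 colors suffice: color red → {1, 3, 5, 6}; color blue → {2, 4, 7, 8, 10}; color green → {9}. Each edge has distinct colors on its endpoints.

3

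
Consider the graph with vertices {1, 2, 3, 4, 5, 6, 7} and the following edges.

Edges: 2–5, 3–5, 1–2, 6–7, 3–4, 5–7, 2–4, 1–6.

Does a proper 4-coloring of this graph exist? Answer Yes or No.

The chromatic number is 3. The cycle 6-1-2-5-7-6 has odd length 5, so it cannot be 2-colored; at least 3 colors are needed.
3 colors suffice: color a → {2, 3, 7}; color b → {1, 4, 5}; color c → {6}.
Since 4 ≥ 3, a proper 4-coloring certainly exists.

Yes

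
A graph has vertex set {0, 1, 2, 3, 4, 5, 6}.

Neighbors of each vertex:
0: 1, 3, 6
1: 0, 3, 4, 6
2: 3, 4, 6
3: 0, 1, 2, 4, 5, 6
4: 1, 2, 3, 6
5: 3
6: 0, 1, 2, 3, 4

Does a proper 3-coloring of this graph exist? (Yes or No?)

0, 1, 3, 6 are mutually adjacent (a clique of size 4), so at least 4 colors are needed.
So 3 colors are not enough.

No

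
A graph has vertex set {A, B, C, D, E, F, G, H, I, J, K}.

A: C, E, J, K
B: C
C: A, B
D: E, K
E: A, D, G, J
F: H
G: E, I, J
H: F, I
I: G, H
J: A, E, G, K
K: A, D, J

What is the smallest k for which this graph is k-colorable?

3

A, E, J are pairwise adjacent, so at least 3 colors are needed.
3 colors suffice: color 1 → {C, E, F, I, K}; color 2 → {B, D, H, J}; color 3 → {A, G}. No two adjacent vertices share a color.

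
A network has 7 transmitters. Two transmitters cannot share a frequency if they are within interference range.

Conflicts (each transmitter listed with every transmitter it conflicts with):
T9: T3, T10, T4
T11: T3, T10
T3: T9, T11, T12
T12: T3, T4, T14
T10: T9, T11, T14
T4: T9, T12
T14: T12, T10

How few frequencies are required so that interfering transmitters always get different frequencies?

3

The cycle T14-T10-T9-T4-T12-T14 has odd length 5, so it cannot be 2-colored; at least 3 frequencies are needed.
3 frequencies suffice: frequency 1 → {T9, T11, T12}; frequency 2 → {T3, T10, T4}; frequency 3 → {T14}. Each listed conflict is separated.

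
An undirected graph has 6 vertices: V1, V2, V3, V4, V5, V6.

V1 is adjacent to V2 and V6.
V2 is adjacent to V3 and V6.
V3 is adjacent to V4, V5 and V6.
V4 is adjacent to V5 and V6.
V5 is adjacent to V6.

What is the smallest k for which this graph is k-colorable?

V3, V4, V5, V6 are mutually adjacent (a clique of size 4), so at least 4 colors are needed.
A valid assignment using 4 colors: V1=2, V2=3, V3=2, V4=3, V5=4, V6=1. Each edge has distinct colors on its endpoints.

4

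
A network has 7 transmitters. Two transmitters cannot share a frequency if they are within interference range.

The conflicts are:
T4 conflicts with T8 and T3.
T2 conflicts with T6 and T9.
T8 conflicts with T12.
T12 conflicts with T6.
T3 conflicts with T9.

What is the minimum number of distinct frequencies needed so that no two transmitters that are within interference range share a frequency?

The cycle T6-T2-T9-T3-T4-T8-T12-T6 has odd length 7, so it cannot be 2-colored; at least 3 frequencies are needed.
A valid assignment using 3 frequencies: T4=2, T2=1, T8=3, T12=1, T3=1, T6=2, T9=2. Each listed conflict is separated.

3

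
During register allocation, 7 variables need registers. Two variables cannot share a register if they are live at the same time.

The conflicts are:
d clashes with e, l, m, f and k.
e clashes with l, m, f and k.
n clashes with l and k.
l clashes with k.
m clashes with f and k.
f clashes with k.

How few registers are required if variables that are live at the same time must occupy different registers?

5

d, e, m, f, k pairwise conflict, so at least 5 registers are needed.
5 registers suffice: register 1 → {k}; register 2 → {e, n}; register 3 → {d}; register 4 → {l, m}; register 5 → {f}. Every pair that conflicts lands in different registers.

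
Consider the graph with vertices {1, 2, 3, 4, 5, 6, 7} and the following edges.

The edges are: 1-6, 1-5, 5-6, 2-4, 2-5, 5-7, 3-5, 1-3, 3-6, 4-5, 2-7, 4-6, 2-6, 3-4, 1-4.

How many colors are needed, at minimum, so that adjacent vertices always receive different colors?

1, 3, 4, 5, 6 form a clique, so at least 5 colors are needed.
One proper 5-coloring: 1=e, 2=d, 3=d, 4=b, 5=a, 6=c, 7=b. Each edge has distinct colors on its endpoints.

5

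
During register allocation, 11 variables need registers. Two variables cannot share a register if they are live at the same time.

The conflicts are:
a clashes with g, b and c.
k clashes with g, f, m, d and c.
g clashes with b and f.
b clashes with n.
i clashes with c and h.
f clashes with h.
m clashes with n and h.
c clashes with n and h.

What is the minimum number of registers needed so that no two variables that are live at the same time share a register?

3

i, c, h all conflict with each other, so at least 3 registers are needed.
3 registers suffice: register 1 → {g, m, d, c}; register 2 → {a, k, n, h}; register 3 → {b, i, f}. Each listed conflict is separated.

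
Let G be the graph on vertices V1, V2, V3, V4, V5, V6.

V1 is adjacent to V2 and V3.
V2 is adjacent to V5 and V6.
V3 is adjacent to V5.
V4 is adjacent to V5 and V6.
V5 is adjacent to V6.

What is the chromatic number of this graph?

V4, V5, V6 are pairwise adjacent, so at least 3 colors are needed.
3 colors suffice: color 1 → {V1, V5}; color 2 → {V2, V3, V4}; color 3 → {V6}. Each edge has distinct colors on its endpoints.

3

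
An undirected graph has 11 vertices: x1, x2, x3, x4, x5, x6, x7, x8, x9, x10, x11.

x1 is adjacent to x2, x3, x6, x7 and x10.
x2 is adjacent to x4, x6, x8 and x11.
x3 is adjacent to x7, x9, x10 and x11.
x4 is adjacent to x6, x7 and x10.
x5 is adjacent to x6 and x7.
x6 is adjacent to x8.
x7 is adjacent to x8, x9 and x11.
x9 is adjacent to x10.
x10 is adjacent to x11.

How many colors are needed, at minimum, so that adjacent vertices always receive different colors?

x1, x3, x10 form a triangle, so at least 3 colors are needed.
3 colors suffice: color 1 → {x6, x7, x10}; color 2 → {x2, x3, x5}; color 3 → {x1, x4, x8, x9, x11}. No two adjacent vertices share a color.

3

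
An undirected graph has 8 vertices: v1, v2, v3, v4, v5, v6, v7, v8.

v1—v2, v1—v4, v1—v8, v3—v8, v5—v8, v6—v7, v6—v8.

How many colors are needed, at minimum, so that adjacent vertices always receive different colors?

v1 and v8 are adjacent, so at least 2 colors are needed.
2 colors suffice: color 1 → {v2, v4, v7, v8}; color 2 → {v1, v3, v5, v6}. No two adjacent vertices share a color.

2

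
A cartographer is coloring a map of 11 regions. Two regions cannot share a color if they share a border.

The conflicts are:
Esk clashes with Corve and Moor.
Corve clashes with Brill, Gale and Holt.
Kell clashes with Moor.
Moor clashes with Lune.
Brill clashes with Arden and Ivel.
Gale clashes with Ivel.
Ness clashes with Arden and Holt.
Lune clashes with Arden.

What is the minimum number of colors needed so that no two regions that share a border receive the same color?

3

The cycle Holt-Ness-Arden-Brill-Corve-Holt has odd length 5, so it cannot be 2-colored; at least 3 colors are needed.
One proper 3-coloring: Esk=2, Corve=1, Kell=2, Moor=1, Brill=2, Gale=2, Ness=3, Lune=2, Arden=1, Ivel=1, Holt=2. Every pair that conflicts lands in different colors.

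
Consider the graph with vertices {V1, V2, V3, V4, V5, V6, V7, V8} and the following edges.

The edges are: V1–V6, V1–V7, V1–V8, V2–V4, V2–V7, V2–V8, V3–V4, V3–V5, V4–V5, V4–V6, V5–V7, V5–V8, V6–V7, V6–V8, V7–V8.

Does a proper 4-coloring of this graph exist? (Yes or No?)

The chromatic number is 4. V1, V6, V7, V8 are mutually adjacent (a clique of size 4), so at least 4 colors are needed.
4 colors suffice: color 1 → {V4, V7}; color 2 → {V3, V8}; color 3 → {V2, V5, V6}; color 4 → {V1}.
That is already a proper 4-coloring.

Yes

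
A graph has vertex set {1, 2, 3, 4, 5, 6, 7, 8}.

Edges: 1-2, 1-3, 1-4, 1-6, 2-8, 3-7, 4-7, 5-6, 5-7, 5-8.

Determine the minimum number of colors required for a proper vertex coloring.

3

The cycle 6-5-7-4-1-6 has odd length 5, so it cannot be 2-colored; at least 3 colors are needed.
3 colors suffice: 1=red, 2=blue, 3=blue, 4=blue, 5=blue, 6=green, 7=red, 8=red. Each edge has distinct colors on its endpoints.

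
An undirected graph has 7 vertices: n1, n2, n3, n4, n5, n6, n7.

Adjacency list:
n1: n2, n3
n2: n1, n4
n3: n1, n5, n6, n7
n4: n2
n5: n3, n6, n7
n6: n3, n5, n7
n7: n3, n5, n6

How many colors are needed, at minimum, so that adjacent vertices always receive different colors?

4

n3, n5, n6, n7 are pairwise adjacent (a clique of size 4), so at least 4 colors are needed.
4 colors suffice: color R → {n2, n3}; color B → {n1, n4, n6}; color G → {n5}; color Y → {n7}. Each edge has distinct colors on its endpoints.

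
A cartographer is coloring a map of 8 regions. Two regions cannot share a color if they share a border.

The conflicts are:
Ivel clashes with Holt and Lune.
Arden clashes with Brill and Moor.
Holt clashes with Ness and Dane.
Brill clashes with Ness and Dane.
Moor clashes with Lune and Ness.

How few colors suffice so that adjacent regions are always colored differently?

3

The cycle Ivel-Lune-Moor-Ness-Holt-Ivel has odd length 5, so it cannot be 2-colored; at least 3 colors are needed.
One proper 3-coloring: Ivel=3, Arden=2, Holt=1, Brill=1, Moor=1, Lune=2, Ness=2, Dane=2. Every pair that conflicts lands in different colors.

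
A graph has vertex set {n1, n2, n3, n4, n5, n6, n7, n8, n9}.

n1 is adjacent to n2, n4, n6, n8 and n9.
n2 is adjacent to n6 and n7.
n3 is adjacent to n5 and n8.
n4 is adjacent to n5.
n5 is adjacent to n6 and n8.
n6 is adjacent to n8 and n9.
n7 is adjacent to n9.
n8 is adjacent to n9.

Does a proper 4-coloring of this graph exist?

The chromatic number is 4. n1, n6, n8, n9 are mutually adjacent (a clique of size 4), so at least 4 colors are needed.
A valid assignment using 4 colors: n1=1, n2=2, n3=3, n4=2, n5=1, n6=3, n7=1, n8=2, n9=4.
That is already a proper 4-coloring.

Yes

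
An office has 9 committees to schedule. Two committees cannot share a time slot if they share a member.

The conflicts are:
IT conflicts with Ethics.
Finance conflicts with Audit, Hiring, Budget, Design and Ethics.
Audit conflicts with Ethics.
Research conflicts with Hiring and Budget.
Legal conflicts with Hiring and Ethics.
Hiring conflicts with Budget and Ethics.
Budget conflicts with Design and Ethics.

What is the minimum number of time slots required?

4

Finance, Hiring, Budget, Ethics are mutually in conflict, so at least 4 time slots are needed.
A valid assignment using 4 time slots: IT=2, Finance=3, Audit=2, Research=1, Legal=2, Hiring=4, Budget=2, Design=1, Ethics=1. Each listed conflict is separated.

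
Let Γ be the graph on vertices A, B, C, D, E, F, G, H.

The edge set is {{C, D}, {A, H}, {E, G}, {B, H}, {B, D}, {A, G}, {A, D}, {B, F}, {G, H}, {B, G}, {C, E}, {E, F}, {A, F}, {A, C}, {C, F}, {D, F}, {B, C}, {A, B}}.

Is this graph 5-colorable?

The chromatic number is 5. A, B, C, D, F are mutually adjacent (a clique of size 5), so at least 5 colors are needed.
5 colors suffice: color 1 → {A, E}; color 2 → {B}; color 3 → {C, G}; color 4 → {F, H}; color 5 → {D}.
That is already a proper 5-coloring.

Yes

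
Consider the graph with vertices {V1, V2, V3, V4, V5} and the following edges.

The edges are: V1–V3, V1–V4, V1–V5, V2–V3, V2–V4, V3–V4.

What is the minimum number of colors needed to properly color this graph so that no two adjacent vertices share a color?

V2, V3, V4 are pairwise adjacent, so at least 3 colors are needed.
3 colors suffice: V1=green, V2=green, V3=red, V4=blue, V5=red. Every edge joins two different colors.

3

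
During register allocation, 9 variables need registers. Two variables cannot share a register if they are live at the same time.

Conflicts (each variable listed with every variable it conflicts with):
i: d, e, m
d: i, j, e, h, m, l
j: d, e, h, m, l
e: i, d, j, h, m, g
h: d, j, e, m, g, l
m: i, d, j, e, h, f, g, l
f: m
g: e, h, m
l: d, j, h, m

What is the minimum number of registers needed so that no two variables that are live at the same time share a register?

5

d, j, e, h, m are mutually in conflict, so at least 5 registers are needed.
Using 5 registers: i=3, d=4, j=5, e=2, h=3, m=1, f=2, g=4, l=2. No two conflicting variables share a register.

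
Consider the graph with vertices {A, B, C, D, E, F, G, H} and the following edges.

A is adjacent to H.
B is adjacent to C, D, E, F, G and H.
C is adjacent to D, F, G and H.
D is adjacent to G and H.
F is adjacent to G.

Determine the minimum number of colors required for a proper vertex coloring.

B, C, D, H are pairwise adjacent (a clique of size 4), so at least 4 colors are needed.
A valid assignment using 4 colors: A=1, B=1, C=2, D=4, E=2, F=4, G=3, H=3. Every edge joins two different colors.

4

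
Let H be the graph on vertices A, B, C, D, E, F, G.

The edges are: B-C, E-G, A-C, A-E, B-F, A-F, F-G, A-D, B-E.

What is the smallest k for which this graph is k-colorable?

2

B and C are adjacent, so at least 2 colors are needed.
2 colors suffice: A=red, B=red, C=blue, D=blue, E=blue, F=blue, G=red. Each edge has distinct colors on its endpoints.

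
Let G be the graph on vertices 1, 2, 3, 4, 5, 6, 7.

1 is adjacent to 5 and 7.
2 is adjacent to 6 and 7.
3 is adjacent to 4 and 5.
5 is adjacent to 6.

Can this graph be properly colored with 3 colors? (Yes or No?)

Yes

The chromatic number is 3. The cycle 2-6-5-1-7-2 has odd length 5, so it cannot be 2-colored; at least 3 colors are needed.
One proper 3-coloring: 1=green, 2=red, 3=blue, 4=red, 5=red, 6=blue, 7=blue.
That is already a proper 3-coloring.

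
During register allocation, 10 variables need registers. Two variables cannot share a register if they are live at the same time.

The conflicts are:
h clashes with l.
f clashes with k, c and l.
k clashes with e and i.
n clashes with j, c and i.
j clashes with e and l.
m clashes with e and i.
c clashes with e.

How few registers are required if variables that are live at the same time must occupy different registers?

The cycle e-k-i-n-c-e has odd length 5, so it cannot be 2-colored; at least 3 registers are needed.
3 registers suffice: register 1 → {e, i, l}; register 2 → {h, k, j, m, c}; register 3 → {f, n}. Each listed conflict is separated.

3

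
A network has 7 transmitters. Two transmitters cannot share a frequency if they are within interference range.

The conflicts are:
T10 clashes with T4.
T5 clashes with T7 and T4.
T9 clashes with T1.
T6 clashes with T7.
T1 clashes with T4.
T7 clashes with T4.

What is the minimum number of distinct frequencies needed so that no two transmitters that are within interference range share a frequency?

3

T5, T7, T4 all conflict with each other, so at least 3 frequencies are needed.
3 frequencies suffice: frequency 1 → {T9, T6, T4}; frequency 2 → {T10, T1, T7}; frequency 3 → {T5}. Each listed conflict is separated.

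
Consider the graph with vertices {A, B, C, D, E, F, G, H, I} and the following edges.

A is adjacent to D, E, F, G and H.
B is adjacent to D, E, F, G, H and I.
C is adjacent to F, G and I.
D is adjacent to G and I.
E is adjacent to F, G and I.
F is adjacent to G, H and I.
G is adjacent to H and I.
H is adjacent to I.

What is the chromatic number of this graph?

B, E, F, G, I form a clique, so at least 5 colors are needed.
5 colors suffice: color 1 → {G}; color 2 → {D, F}; color 3 → {A, I}; color 4 → {B, C}; color 5 → {E, H}. Each edge has distinct colors on its endpoints.

5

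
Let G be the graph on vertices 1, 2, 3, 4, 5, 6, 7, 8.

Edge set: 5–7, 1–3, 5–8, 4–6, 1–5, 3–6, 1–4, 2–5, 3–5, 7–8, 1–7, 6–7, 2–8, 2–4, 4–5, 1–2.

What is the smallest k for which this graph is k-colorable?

4

1, 2, 4, 5 are mutually adjacent (a clique of size 4), so at least 4 colors are needed.
4 colors suffice: color red → {5, 6}; color blue → {1, 8}; color green → {3, 4, 7}; color yellow → {2}. Every edge joins two different colors.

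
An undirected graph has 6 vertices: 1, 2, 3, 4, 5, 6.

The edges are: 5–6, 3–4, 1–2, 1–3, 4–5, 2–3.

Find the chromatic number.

1, 2, 3 are mutually adjacent, so at least 3 colors are needed.
3 colors suffice: color red → {3, 5}; color blue → {1, 4, 6}; color green → {2}. Every edge joins two different colors.

3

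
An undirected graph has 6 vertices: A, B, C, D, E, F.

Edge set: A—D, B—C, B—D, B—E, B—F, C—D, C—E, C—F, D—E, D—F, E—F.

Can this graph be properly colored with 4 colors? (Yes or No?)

B, C, D, E, F are mutually adjacent (a clique of size 5), so at least 5 colors are needed.
So 4 colors are not enough.

No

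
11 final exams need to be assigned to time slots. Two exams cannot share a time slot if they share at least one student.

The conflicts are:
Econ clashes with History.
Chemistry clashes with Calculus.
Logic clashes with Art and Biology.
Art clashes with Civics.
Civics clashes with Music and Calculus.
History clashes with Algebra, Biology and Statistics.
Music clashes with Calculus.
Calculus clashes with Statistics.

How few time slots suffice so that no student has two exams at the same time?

3

Civics, Music, Calculus are mutually in conflict, so at least 3 time slots are needed.
3 time slots suffice: Econ=2, Chemistry=2, Logic=3, Art=1, Civics=2, History=1, Algebra=2, Biology=2, Music=3, Calculus=1, Statistics=2. Each listed conflict is separated.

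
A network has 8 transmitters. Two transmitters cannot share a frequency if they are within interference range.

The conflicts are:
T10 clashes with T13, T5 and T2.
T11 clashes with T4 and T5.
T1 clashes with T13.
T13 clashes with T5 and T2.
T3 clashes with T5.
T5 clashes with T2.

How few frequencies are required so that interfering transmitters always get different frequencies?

4

T10, T13, T5, T2 pairwise conflict, so at least 4 frequencies are needed.
4 frequencies suffice: frequency 1 → {T1, T4, T5}; frequency 2 → {T11, T13, T3}; frequency 3 → {T2}; frequency 4 → {T10}. Every pair that conflicts lands in different frequencies.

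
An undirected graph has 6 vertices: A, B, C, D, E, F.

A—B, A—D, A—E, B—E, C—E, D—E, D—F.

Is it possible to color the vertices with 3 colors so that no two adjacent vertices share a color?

The chromatic number is 3. A, B, E are mutually adjacent, so at least 3 colors are needed.
3 colors suffice: color 1 → {E, F}; color 2 → {A, C}; color 3 → {B, D}.
That is already a proper 3-coloring.

Yes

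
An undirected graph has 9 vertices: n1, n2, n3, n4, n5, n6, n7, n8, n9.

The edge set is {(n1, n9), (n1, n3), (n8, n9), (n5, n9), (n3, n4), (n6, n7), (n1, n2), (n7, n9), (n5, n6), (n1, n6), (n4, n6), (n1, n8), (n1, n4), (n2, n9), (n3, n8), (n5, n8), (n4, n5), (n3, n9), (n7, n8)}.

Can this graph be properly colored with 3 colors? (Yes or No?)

n1, n3, n8, n9 are mutually adjacent (a clique of size 4), so at least 4 colors are needed.
So 3 colors are not enough.

No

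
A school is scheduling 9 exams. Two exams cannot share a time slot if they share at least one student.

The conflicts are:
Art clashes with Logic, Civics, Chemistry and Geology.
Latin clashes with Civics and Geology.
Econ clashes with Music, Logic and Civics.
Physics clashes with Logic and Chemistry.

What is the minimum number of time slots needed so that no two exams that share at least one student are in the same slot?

Art and Civics conflict, so at least 2 time slots are needed.
2 time slots suffice: time slot 1 → {Art, Latin, Econ, Physics}; time slot 2 → {Music, Logic, Civics, Chemistry, Geology}. No two conflicting exams share a time slot.

2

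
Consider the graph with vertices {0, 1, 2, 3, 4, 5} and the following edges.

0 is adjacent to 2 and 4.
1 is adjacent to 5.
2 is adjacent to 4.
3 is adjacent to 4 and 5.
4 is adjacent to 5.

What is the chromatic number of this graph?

3

3, 4, 5 are pairwise adjacent, so at least 3 colors are needed.
3 colors suffice: color a → {1, 4}; color b → {2, 5}; color c → {0, 3}. Every edge joins two different colors.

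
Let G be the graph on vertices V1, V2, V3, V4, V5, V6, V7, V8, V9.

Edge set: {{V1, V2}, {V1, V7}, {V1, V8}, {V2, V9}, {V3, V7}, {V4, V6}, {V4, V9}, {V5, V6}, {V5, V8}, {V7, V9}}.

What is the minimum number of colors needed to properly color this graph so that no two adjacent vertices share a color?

The cycle V4-V6-V5-V8-V1-V2-V9-V4 has odd length 7, so it cannot be 2-colored; at least 3 colors are needed.
3 colors suffice: color R → {V1, V3, V6, V9}; color B → {V2, V4, V7, V8}; color G → {V5}. No two adjacent vertices share a color.

3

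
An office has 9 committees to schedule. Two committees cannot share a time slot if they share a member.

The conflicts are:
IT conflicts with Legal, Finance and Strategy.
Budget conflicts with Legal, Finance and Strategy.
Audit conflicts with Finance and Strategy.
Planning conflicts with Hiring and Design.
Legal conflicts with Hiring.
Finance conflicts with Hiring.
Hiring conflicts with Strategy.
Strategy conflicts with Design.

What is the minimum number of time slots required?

Planning and Design conflict, so at least 2 time slots are needed.
2 time slots suffice: time slot 1 → {Planning, Legal, Finance, Strategy}; time slot 2 → {IT, Budget, Audit, Hiring, Design}. No two conflicting committees share a time slot.

2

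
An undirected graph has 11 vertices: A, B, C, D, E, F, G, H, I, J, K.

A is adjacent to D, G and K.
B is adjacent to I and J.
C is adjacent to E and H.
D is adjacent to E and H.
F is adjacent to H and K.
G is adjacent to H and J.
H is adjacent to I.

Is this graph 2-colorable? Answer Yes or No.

No

The cycle B-I-H-G-J-B has odd length 5, so it cannot be 2-colored; at least 3 colors are needed.
So 2 colors are not enough.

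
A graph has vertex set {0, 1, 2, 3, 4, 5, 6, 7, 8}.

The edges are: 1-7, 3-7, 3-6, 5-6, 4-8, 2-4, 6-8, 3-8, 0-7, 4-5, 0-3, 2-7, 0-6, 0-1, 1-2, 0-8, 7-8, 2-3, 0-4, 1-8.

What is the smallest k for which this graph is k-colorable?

0, 1, 7, 8 form a clique, so at least 4 colors are needed.
One proper 4-coloring: 0=blue, 1=yellow, 2=red, 3=yellow, 4=green, 5=red, 6=green, 7=green, 8=red. No two adjacent vertices share a color.

4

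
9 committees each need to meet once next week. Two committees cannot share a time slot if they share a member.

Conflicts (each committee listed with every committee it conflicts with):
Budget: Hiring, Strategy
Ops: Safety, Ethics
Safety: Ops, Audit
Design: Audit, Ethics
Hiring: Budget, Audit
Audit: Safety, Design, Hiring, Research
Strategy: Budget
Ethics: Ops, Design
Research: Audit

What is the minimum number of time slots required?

The cycle Ops-Safety-Audit-Design-Ethics-Ops has odd length 5, so it cannot be 2-colored; at least 3 time slots are needed.
A valid assignment using 3 time slots: Budget=1, Ops=2, Safety=3, Design=2, Hiring=2, Audit=1, Strategy=2, Ethics=1, Research=2. Each listed conflict is separated.

3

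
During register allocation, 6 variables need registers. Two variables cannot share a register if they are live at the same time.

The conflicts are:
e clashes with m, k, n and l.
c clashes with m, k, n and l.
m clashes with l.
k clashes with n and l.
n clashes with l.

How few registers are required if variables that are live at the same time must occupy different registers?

4

e, k, n, l are mutually in conflict, so at least 4 registers are needed.
4 registers suffice: e=3, c=3, m=2, k=2, n=4, l=1. No two conflicting variables share a register.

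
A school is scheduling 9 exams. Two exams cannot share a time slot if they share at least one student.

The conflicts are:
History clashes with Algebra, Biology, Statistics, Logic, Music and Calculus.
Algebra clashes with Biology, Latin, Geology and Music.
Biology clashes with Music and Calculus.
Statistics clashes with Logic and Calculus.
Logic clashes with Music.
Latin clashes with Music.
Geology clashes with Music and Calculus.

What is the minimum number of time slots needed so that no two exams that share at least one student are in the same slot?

History, Algebra, Biology, Music all conflict with each other, so at least 4 time slots are needed.
A valid assignment using 4 time slots: History=2, Algebra=3, Biology=4, Statistics=3, Logic=4, Latin=2, Geology=2, Music=1, Calculus=1. Every pair that conflicts lands in different time slots.

4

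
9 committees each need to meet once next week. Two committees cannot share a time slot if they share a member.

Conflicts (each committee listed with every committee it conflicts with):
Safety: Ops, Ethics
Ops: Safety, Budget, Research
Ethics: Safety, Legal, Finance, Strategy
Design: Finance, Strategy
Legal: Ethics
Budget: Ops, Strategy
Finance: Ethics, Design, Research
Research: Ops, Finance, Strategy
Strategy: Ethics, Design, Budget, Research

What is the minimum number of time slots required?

The cycle Safety-Ops-Budget-Strategy-Ethics-Safety has odd length 5, so it cannot be 2-colored; at least 3 time slots are needed.
3 time slots suffice: Safety=2, Ops=1, Ethics=1, Design=1, Legal=2, Budget=3, Finance=2, Research=3, Strategy=2. No two conflicting committees share a time slot.

3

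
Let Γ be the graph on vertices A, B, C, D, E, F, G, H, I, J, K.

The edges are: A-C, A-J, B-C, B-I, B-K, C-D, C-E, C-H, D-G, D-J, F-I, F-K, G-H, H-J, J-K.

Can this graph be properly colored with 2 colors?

No

The cycle C-A-J-K-B-C has odd length 5, so it cannot be 2-colored; at least 3 colors are needed.
So 2 colors are not enough.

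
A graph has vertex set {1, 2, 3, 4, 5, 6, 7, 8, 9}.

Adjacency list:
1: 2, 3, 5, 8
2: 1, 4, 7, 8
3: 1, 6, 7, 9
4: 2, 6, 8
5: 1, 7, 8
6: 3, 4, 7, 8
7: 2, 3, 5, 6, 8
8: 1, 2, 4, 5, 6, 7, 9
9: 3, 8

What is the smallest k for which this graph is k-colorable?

3

4, 6, 8 are pairwise adjacent, so at least 3 colors are needed.
3 colors suffice: color a → {3, 8}; color b → {1, 4, 7, 9}; color c → {2, 5, 6}. Each edge has distinct colors on its endpoints.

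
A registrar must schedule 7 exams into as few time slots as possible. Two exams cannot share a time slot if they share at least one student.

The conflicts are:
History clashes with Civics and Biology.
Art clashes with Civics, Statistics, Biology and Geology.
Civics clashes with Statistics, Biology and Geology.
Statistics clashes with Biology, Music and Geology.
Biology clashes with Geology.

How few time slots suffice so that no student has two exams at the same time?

Art, Civics, Statistics, Biology, Geology pairwise conflict, so at least 5 time slots are needed.
A valid assignment using 5 time slots: History=3, Art=5, Civics=1, Statistics=3, Biology=2, Music=1, Geology=4. Every pair that conflicts lands in different time slots.

5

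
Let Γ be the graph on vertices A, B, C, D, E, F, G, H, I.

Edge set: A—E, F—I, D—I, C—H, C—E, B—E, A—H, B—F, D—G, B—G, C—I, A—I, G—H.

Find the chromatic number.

The cycle I-A-H-G-D-I has odd length 5, so it cannot be 2-colored; at least 3 colors are needed.
3 colors suffice: color 1 → {B, H, I}; color 2 → {E, F, G}; color 3 → {A, C, D}. No two adjacent vertices share a color.

3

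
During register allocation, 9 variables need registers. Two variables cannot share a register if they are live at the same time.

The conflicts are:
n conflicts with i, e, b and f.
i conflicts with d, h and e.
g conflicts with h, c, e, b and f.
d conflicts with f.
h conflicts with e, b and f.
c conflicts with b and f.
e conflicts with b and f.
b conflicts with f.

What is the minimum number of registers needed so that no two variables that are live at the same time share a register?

g, h, e, b, f pairwise conflict, so at least 5 registers are needed.
5 registers suffice: register 1 → {i, f}; register 2 → {d, b}; register 3 → {c, e}; register 4 → {n, h}; register 5 → {g}. Each listed conflict is separated.

5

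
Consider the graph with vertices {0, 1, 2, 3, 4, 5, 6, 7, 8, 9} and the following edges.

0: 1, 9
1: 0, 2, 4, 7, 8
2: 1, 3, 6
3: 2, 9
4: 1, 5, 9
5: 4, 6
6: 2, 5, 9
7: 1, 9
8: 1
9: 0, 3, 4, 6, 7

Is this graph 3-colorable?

Yes

The chromatic number is 3. The cycle 2-3-9-4-1-2 has odd length 5, so it cannot be 2-colored; at least 3 colors are needed.
A valid assignment using 3 colors: 0=b, 1=a, 2=c, 3=b, 4=b, 5=a, 6=b, 7=b, 8=b, 9=a.
That is already a proper 3-coloring.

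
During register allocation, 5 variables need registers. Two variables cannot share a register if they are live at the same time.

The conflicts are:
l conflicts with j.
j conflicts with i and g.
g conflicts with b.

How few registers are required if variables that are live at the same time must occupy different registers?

j and g conflict, so at least 2 registers are needed.
2 registers suffice: register 1 → {j, b}; register 2 → {l, i, g}. Each listed conflict is separated.

2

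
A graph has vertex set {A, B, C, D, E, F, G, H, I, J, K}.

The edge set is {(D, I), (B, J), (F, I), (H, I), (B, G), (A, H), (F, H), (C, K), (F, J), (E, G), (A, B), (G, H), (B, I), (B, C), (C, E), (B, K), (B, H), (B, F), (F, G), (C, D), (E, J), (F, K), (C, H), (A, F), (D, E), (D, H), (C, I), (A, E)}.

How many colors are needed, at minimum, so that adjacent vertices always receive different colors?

4

B, C, H, I form a clique, so at least 4 colors are needed.
A valid assignment using 4 colors: A=yellow, B=red, C=green, D=red, E=blue, F=green, G=yellow, H=blue, I=yellow, J=yellow, K=blue. Every edge joins two different colors.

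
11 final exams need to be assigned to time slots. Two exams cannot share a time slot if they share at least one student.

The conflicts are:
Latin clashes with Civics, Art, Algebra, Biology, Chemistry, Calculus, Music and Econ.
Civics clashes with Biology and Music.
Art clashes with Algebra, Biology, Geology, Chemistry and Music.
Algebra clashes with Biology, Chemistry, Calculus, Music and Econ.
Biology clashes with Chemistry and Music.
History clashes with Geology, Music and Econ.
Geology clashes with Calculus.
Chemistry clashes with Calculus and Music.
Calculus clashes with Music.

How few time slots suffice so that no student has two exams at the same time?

Latin, Art, Algebra, Biology, Chemistry, Music are mutually in conflict, so at least 6 time slots are needed.
6 time slots suffice: time slot 1 → {Geology, Music, Econ}; time slot 2 → {Latin, History}; time slot 3 → {Civics, Algebra}; time slot 4 → {Biology, Calculus}; time slot 5 → {Art}; time slot 6 → {Chemistry}. Each listed conflict is separated.

6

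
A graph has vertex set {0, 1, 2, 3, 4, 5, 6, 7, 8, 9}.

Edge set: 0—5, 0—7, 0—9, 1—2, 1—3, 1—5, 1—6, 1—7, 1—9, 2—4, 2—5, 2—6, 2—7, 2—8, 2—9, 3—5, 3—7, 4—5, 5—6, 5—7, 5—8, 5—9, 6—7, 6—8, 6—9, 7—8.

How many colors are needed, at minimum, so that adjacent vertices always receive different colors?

1, 2, 5, 6, 7 are mutually adjacent (a clique of size 5), so at least 5 colors are needed.
5 colors suffice: color a → {5}; color b → {0, 2, 3}; color c → {4, 7, 9}; color d → {1, 8}; color e → {6}. Each edge has distinct colors on its endpoints.

5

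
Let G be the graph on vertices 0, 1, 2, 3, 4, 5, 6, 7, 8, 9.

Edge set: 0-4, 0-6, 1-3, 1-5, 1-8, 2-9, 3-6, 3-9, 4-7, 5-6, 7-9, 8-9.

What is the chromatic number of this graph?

2 and 9 are adjacent, so at least 2 colors are needed.
2 colors suffice: color red → {1, 4, 6, 9}; color blue → {0, 2, 3, 5, 7, 8}. Each edge has distinct colors on its endpoints.

2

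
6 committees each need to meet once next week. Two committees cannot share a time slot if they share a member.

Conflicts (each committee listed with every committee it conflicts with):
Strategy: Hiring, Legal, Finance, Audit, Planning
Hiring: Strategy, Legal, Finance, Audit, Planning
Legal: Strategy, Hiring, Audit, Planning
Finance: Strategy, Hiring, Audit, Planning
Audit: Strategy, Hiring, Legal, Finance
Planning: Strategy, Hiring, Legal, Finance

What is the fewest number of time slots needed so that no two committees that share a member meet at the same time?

4

Strategy, Hiring, Finance, Audit all conflict with each other, so at least 4 time slots are needed.
4 time slots suffice: time slot 1 → {Hiring}; time slot 2 → {Strategy}; time slot 3 → {Legal, Finance}; time slot 4 → {Audit, Planning}. Every pair that conflicts lands in different time slots.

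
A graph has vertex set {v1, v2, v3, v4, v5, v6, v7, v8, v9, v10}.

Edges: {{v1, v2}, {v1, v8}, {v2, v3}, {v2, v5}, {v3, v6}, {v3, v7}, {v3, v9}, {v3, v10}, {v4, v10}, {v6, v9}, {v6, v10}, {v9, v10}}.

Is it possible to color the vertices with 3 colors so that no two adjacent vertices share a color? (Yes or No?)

No

v3, v6, v9, v10 are pairwise adjacent (a clique of size 4), so at least 4 colors are needed.
So 3 colors are not enough.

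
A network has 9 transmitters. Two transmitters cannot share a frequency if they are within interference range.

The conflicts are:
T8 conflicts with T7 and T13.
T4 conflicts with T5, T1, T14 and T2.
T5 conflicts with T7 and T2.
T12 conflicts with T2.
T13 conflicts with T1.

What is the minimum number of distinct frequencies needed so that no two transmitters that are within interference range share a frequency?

3

T4, T5, T2 pairwise conflict, so at least 3 frequencies are needed.
Using 3 frequencies: T8=2, T4=1, T5=3, T12=1, T7=1, T13=1, T1=2, T14=2, T2=2. No two conflicting transmitters share a frequency.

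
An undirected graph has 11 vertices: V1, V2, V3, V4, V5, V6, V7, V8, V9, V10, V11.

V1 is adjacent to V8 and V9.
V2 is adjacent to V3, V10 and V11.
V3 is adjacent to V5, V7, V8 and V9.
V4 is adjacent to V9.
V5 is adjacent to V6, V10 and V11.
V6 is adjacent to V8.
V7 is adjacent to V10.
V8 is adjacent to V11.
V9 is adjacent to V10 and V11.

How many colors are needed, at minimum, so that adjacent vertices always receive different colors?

2

V4 and V9 are adjacent, so at least 2 colors are needed.
A valid assignment using 2 colors: V1=R, V2=B, V3=R, V4=R, V5=B, V6=R, V7=B, V8=B, V9=B, V10=R, V11=R. No two adjacent vertices share a color.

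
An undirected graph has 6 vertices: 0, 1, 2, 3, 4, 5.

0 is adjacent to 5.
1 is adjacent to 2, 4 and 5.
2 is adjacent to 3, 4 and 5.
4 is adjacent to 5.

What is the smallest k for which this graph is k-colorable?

1, 2, 4, 5 are pairwise adjacent (a clique of size 4), so at least 4 colors are needed.
4 colors suffice: color a → {3, 5}; color b → {0, 2}; color c → {4}; color d → {1}. Each edge has distinct colors on its endpoints.

4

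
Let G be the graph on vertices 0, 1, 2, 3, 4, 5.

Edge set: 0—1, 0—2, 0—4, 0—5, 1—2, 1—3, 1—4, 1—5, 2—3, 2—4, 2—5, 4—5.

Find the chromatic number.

0, 1, 2, 4, 5 form a clique, so at least 5 colors are needed.
One proper 5-coloring: 0=green, 1=blue, 2=red, 3=green, 4=purple, 5=yellow. Each edge has distinct colors on its endpoints.

5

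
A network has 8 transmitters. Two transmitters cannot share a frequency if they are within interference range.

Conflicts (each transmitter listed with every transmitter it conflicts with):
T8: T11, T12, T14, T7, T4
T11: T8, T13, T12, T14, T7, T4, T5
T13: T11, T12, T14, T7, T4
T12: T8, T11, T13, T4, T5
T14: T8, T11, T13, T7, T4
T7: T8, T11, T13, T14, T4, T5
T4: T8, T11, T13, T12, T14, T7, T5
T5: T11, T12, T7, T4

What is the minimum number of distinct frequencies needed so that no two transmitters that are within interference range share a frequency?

T11, T13, T14, T7, T4 pairwise conflict, so at least 5 frequencies are needed.
5 frequencies suffice: frequency 1 → {T4}; frequency 2 → {T11}; frequency 3 → {T12, T7}; frequency 4 → {T8, T13, T5}; frequency 5 → {T14}. Each listed conflict is separated.

5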